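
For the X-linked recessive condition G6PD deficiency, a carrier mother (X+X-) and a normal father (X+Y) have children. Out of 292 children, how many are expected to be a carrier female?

Cross: X+X- × X+Y
Offspring: 1 X+X+, 1 X+Y, 1 X+X-, 1 X-Y
Probability of a carrier female: 1/4
Expected count = 1/4 × 292 = 73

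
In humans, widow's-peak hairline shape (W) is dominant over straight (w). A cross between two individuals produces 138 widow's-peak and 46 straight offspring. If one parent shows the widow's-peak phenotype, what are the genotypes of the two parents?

Observed offspring: 138 widow's-peak, 46 straight
The observed ratio simplifies to 3:1. Straight (ww) offspring appear, so each parent must contribute one w allele. The parent stated to show widow's-peak carries W, so it is Ww. The other parent is then either Ww or ww: Ww × ww would give a 1:1 split, whereas Ww × Ww gives 3:1 — matching the data. So both parents are heterozygous (Ww × Ww).
Parent genotypes: Ww × Ww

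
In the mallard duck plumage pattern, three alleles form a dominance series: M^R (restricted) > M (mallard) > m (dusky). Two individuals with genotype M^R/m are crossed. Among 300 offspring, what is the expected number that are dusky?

Cross: M^R/m × M^R/m
Allele dominance: M^R > M > m
Offspring genotypes: 1 M^R/M^R, 2 M^R/m, 1 m/m
Phenotype counts: 3 restricted, 1 dusky
dusky: 1 out of 4 → fraction 1/4
Expected count = 1/4 × 300 = 75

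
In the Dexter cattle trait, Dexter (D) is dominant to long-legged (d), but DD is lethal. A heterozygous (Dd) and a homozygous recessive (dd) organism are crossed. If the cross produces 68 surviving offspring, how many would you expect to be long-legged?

Cross: Dd × dd
Punnett square offspring (before lethality): 2 Dd, 2 dd
No DD offspring are produced in this cross.
long-legged: 2 out of 4 → fraction 1/2
Expected count = 1/2 × 68 = 34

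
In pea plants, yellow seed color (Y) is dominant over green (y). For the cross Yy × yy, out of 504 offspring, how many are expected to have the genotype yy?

Punnett square for Yy × yy:
Offspring genotypes: 2 Yy, 2 yy
Total offspring: 4
Count with target: 2
Probability: 2/4 = 1/2
Expected count = 1/2 × 504 = 252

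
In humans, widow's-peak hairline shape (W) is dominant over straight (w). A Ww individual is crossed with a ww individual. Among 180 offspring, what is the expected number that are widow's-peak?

Punnett square for Ww × ww:
Offspring genotypes: 2 Ww, 2 ww
widow's-peak: 2, straight: 2
widow's-peak: 2 out of 4 → fraction 1/2
Expected count = 1/2 × 180 = 90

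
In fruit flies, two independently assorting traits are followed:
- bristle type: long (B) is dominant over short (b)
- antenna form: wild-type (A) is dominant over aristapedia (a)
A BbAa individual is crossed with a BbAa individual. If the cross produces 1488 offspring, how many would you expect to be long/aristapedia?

Dihybrid cross BbAa × BbAa — consider each gene separately:
bristle type: Bb × Bb → 1 BB, 2 Bb, 1 bb → 3 B_ : 1 bb (out of 4)
antenna form: Aa × Aa → 1 AA, 2 Aa, 1 aa → 3 A_ : 1 aa (out of 4)
Combine (counts out of 4 × 4 = 16): long/wild-type (B_A_) = 3×3 = 9; long/aristapedia (B_aa) = 3×1 = 3; short/wild-type (bbA_) = 1×3 = 3; short/aristapedia (bbaa) = 1×1 = 1
Phenotype counts (out of 16): 9 long/wild-type, 3 long/aristapedia, 3 short/wild-type, 1 short/aristapedia
long/aristapedia: 3 out of 16 → fraction 3/16
Expected count = 3/16 × 1488 = 279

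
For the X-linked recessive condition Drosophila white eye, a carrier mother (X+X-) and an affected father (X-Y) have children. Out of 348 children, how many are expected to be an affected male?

Cross: X+X- × X-Y
Offspring: 1 X+X-, 1 X+Y, 1 X-X-, 1 X-Y
Probability of an affected male: 1/4
Expected count = 1/4 × 348 = 87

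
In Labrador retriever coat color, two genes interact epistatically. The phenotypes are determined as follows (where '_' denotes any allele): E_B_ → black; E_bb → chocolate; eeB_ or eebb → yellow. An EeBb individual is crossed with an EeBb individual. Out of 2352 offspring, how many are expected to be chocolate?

Cross: EeBb × EeBb — consider each gene separately:
E gene: Ee × Ee → 1 EE, 2 Ee, 1 ee → 3 E_ : 1 ee (out of 4)
B gene: Bb × Bb → 1 BB, 2 Bb, 1 bb → 3 B_ : 1 bb (out of 4)
Genotype classes (out of 4 × 4 = 16): E_B_ = 3×3 = 9; E_bb = 3×1 = 3; eeB_ = 1×3 = 3; eebb = 1×1 = 1
Apply the phenotype rules: E_B_ (9) → black; E_bb (3) → chocolate; eeB_ (3) + eebb (1) → yellow
Phenotype counts (out of 16): 9 black, 3 chocolate, 4 yellow
chocolate: 3 out of 16 → fraction 3/16
Expected count = 3/16 × 2352 = 441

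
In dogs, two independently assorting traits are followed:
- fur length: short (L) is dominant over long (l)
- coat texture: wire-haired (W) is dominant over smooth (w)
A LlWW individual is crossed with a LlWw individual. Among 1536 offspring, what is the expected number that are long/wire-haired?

Dihybrid cross LlWW × LlWw — consider each gene separately:
fur length: Ll × Ll → 1 LL, 2 Ll, 1 ll → 3 L_ : 1 ll (out of 4)
coat texture: WW × Ww → 2 WW, 2 Ww → 4 W_ (out of 4)
Combine (counts out of 4 × 4 = 16): short/wire-haired (L_W_) = 3×4 = 12; long/wire-haired (llW_) = 1×4 = 4
Phenotype counts (out of 16): 12 short/wire-haired, 4 long/wire-haired
long/wire-haired: 4 out of 16 → fraction 1/4
Expected count = 1/4 × 1536 = 384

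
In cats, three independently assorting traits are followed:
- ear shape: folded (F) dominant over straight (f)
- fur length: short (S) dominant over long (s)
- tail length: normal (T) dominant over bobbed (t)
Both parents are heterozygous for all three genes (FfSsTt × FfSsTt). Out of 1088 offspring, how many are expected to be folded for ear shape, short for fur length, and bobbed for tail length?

Trihybrid cross: FfSsTt × FfSsTt
Each trait segregates independently with a 3:1 phenotypic ratio, so each gene contributes 3/4 (dominant) or 1/4 (recessive).
Target: folded (ear shape), short (fur length), bobbed (tail length)
Probability = product of independent per-trait probabilities
= 3/4 × 3/4 × 1/4 = 9/64
Expected count = 9/64 × 1088 = 153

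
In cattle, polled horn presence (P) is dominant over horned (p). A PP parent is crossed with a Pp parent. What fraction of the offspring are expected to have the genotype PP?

Punnett square for PP × Pp:
Offspring genotypes: 2 PP, 2 Pp
Total offspring: 4
Count with target: 2
Probability: 2/4 = 1/2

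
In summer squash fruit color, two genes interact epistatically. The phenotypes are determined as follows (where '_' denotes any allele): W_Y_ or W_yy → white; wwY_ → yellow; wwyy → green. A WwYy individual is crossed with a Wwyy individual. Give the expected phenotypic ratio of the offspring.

Cross: WwYy × Wwyy — consider each gene separately:
W gene: Ww × Ww → 1 WW, 2 Ww, 1 ww → 3 W_ : 1 ww (out of 4)
Y gene: Yy × yy → 2 Yy, 2 yy → 2 Y_ : 2 yy (out of 4)
Genotype classes (out of 4 × 4 = 16): W_Y_ = 3×2 = 6; W_yy = 3×2 = 6; wwY_ = 1×2 = 2; wwyy = 1×2 = 2
Apply the phenotype rules: W_Y_ (6) + W_yy (6) → white; wwY_ (2) → yellow; wwyy (2) → green
Phenotype counts (out of 16): 12 white, 2 yellow, 2 green
Ratio: 6 white : 1 yellow : 1 green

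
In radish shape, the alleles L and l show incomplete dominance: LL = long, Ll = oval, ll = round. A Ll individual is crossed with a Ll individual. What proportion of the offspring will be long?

Punnett square for Ll × Ll:
Offspring genotypes: 1 LL, 2 Ll, 1 ll
Phenotype counts: 1 long, 2 oval, 1 round
long: 1 out of 4
Probability: 1/4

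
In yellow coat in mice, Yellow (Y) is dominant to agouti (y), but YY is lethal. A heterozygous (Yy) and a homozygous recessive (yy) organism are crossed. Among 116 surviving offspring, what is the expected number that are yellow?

Cross: Yy × yy
Punnett square offspring (before lethality): 2 Yy, 2 yy
No YY offspring are produced in this cross.
yellow: 2 out of 4 → fraction 1/2
Expected count = 1/2 × 116 = 58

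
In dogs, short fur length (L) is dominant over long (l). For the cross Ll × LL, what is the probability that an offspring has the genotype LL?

Punnett square for Ll × LL:
Offspring genotypes: 2 LL, 2 Ll
Total offspring: 4
Count with target: 2
Probability: 2/4 = 1/2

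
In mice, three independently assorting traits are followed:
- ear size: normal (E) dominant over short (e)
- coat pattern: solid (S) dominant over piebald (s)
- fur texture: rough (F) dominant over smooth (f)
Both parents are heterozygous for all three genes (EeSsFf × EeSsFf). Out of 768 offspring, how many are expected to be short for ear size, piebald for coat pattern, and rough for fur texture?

Trihybrid cross: EeSsFf × EeSsFf
Each trait segregates independently with a 3:1 phenotypic ratio, so each gene contributes 3/4 (dominant) or 1/4 (recessive).
Target: short (ear size), piebald (coat pattern), rough (fur texture)
Probability = product of independent per-trait probabilities
= 1/4 × 1/4 × 3/4 = 3/64
Expected count = 3/64 × 768 = 36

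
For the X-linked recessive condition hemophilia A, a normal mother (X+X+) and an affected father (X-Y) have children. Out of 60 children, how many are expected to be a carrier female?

Cross: X+X+ × X-Y
Offspring: 2 X+X-, 2 X+Y
Probability of a carrier female: 2/4 = 1/2
Expected count = 1/2 × 60 = 30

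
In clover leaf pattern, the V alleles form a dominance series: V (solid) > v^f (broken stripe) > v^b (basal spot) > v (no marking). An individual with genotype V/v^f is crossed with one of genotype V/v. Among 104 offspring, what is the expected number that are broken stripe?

Cross: V/v^f × V/v
Allele dominance: V > v^f > v^b > v
Offspring genotypes: 1 V/V, 1 V/v, 1 V/v^f, 1 v^f/v
Phenotype counts: 3 solid, 1 broken stripe
broken stripe: 1 out of 4 → fraction 1/4
Expected count = 1/4 × 104 = 26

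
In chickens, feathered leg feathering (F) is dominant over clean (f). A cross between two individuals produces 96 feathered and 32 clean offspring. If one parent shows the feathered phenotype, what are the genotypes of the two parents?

Observed offspring: 96 feathered, 32 clean
The observed ratio simplifies to 3:1. Clean (ff) offspring appear, so each parent must contribute one f allele. The parent stated to show feathered carries F, so it is Ff. The other parent is then either Ff or ff: Ff × ff would give a 1:1 split, whereas Ff × Ff gives 3:1 — matching the data. So both parents are heterozygous (Ff × Ff).
Parent genotypes: Ff × Ff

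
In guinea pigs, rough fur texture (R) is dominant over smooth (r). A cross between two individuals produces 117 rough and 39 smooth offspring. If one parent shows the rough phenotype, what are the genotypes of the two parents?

Observed offspring: 117 rough, 39 smooth
The observed ratio simplifies to 3:1. Smooth (rr) offspring appear, so each parent must contribute one r allele. The parent stated to show rough carries R, so it is Rr. The other parent is then either Rr or rr: Rr × rr would give a 1:1 split, whereas Rr × Rr gives 3:1 — matching the data. So both parents are heterozygous (Rr × Rr).
Parent genotypes: Rr × Rr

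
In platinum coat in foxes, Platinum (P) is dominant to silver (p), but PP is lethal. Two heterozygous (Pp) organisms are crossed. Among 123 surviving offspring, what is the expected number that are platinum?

Cross: Pp × Pp
Punnett square offspring (before lethality): 1 PP, 2 Pp, 1 pp
The PP genotype is lethal (embryos die); surviving offspring: 2 Pp, 1 pp
platinum: 2 out of 3 → fraction 2/3
Expected count = 2/3 × 123 = 82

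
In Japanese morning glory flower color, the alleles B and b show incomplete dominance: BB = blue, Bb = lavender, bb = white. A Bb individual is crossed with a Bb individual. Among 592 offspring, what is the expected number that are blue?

Punnett square for Bb × Bb:
Offspring genotypes: 1 BB, 2 Bb, 1 bb
Phenotype counts: 1 blue, 2 lavender, 1 white
blue: 1 out of 4 → fraction 1/4
Expected count = 1/4 × 592 = 148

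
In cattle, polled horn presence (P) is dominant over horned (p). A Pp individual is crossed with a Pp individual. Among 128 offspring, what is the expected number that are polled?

Punnett square for Pp × Pp:
Offspring genotypes: 1 PP, 2 Pp, 1 pp
polled: 3, horned: 1
polled: 3 out of 4 → fraction 3/4
Expected count = 3/4 × 128 = 96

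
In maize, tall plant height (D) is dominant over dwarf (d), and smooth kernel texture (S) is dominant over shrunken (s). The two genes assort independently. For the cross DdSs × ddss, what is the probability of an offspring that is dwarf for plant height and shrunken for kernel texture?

Dihybrid cross DdSs × ddss — consider each gene separately:
plant height: Dd × dd → 2 Dd, 2 dd → 2 D_ : 2 dd (out of 4)
kernel texture: Ss × ss → 2 Ss, 2 ss → 2 S_ : 2 ss (out of 4)
Looking for: dwarf (dd) and shrunken (ss)
P(dwarf) = 2/4, P(shrunken) = 2/4
P(both) = 2/4 × 2/4 = 4/16 = 1/4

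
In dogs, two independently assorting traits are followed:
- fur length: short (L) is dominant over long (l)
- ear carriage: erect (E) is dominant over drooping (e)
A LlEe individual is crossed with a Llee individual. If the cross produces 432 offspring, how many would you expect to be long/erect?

Dihybrid cross LlEe × Llee — consider each gene separately:
fur length: Ll × Ll → 1 LL, 2 Ll, 1 ll → 3 L_ : 1 ll (out of 4)
ear carriage: Ee × ee → 2 Ee, 2 ee → 2 E_ : 2 ee (out of 4)
Combine (counts out of 4 × 4 = 16): short/erect (L_E_) = 3×2 = 6; short/drooping (L_ee) = 3×2 = 6; long/erect (llE_) = 1×2 = 2; long/drooping (llee) = 1×2 = 2
Phenotype counts (out of 16): 6 short/erect, 6 short/drooping, 2 long/erect, 2 long/drooping
long/erect: 2 out of 16 → fraction 1/8
Expected count = 1/8 × 432 = 54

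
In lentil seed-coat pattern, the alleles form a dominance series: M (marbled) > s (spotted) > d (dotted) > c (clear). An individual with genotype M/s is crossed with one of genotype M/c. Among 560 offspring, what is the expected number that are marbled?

Cross: M/s × M/c
Allele dominance: M > s > d > c
Offspring genotypes: 1 M/M, 1 M/c, 1 M/s, 1 s/c
Phenotype counts: 3 marbled, 1 spotted
marbled: 3 out of 4 → fraction 3/4
Expected count = 3/4 × 560 = 420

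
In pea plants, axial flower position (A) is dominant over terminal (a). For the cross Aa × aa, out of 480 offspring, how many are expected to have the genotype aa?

Punnett square for Aa × aa:
Offspring genotypes: 2 Aa, 2 aa
Total offspring: 4
Count with target: 2
Probability: 2/4 = 1/2
Expected count = 1/2 × 480 = 240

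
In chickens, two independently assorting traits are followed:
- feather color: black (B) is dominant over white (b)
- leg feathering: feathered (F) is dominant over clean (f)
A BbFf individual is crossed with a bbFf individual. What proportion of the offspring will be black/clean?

Dihybrid cross BbFf × bbFf — consider each gene separately:
feather color: Bb × bb → 2 Bb, 2 bb → 2 B_ : 2 bb (out of 4)
leg feathering: Ff × Ff → 1 FF, 2 Ff, 1 ff → 3 F_ : 1 ff (out of 4)
Combine (counts out of 4 × 4 = 16): black/feathered (B_F_) = 2×3 = 6; black/clean (B_ff) = 2×1 = 2; white/feathered (bbF_) = 2×3 = 6; white/clean (bbff) = 2×1 = 2
Phenotype counts (out of 16): 6 black/feathered, 2 black/clean, 6 white/feathered, 2 white/clean
black/clean: 2 out of 16
Probability: 2/16 = 1/8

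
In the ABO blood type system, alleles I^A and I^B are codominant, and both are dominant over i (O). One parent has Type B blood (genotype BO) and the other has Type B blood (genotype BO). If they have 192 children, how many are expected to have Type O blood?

Cross: BO × BO
Possible offspring genotypes: 1 BB, 2 BO, 1 OO
Blood type counts: 3 Type B, 1 Type O
Probability of Type O: 1/4
Expected count = 1/4 × 192 = 48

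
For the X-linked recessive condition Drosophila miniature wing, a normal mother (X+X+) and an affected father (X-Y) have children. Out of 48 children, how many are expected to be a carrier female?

Cross: X+X+ × X-Y
Offspring: 2 X+X-, 2 X+Y
Probability of a carrier female: 2/4 = 1/2
Expected count = 1/2 × 48 = 24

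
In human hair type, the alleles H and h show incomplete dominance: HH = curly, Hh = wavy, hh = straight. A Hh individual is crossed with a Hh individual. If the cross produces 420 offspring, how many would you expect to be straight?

Punnett square for Hh × Hh:
Offspring genotypes: 1 HH, 2 Hh, 1 hh
Phenotype counts: 1 curly, 2 wavy, 1 straight
straight: 1 out of 4 → fraction 1/4
Expected count = 1/4 × 420 = 105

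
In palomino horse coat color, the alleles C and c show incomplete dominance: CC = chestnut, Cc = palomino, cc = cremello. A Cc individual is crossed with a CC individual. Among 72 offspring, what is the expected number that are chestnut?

Punnett square for Cc × CC:
Offspring genotypes: 2 CC, 2 Cc
Phenotype counts: 2 chestnut, 2 palomino
chestnut: 2 out of 4 → fraction 1/2
Expected count = 1/2 × 72 = 36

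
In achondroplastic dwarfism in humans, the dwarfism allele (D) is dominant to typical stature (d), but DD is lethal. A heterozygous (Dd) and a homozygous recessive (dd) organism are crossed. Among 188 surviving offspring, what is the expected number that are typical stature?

Cross: Dd × dd
Punnett square offspring (before lethality): 2 Dd, 2 dd
No DD offspring are produced in this cross.
typical stature: 2 out of 4 → fraction 1/2
Expected count = 1/2 × 188 = 94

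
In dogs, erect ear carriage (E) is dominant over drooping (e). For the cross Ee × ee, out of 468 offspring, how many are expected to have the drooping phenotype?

Punnett square for Ee × ee:
Offspring genotypes: 2 Ee, 2 ee
Total offspring: 4
Count with target: 2
Probability: 2/4 = 1/2
Expected count = 1/2 × 468 = 234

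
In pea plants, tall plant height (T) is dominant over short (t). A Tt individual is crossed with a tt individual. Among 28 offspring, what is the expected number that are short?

Punnett square for Tt × tt:
Offspring genotypes: 2 Tt, 2 tt
tall: 2, short: 2
short: 2 out of 4 → fraction 1/2
Expected count = 1/2 × 28 = 14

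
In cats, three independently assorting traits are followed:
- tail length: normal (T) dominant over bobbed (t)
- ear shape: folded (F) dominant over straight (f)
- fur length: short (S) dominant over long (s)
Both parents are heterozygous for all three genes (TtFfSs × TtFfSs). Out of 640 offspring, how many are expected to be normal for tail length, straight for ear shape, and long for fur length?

Trihybrid cross: TtFfSs × TtFfSs
Each trait segregates independently with a 3:1 phenotypic ratio, so each gene contributes 3/4 (dominant) or 1/4 (recessive).
Target: normal (tail length), straight (ear shape), long (fur length)
Probability = product of independent per-trait probabilities
= 3/4 × 1/4 × 1/4 = 3/64
Expected count = 3/64 × 640 = 30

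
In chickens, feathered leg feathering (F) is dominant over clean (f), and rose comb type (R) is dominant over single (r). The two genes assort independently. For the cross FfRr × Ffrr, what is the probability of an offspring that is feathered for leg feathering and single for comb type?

Dihybrid cross FfRr × Ffrr — consider each gene separately:
leg feathering: Ff × Ff → 1 FF, 2 Ff, 1 ff → 3 F_ : 1 ff (out of 4)
comb type: Rr × rr → 2 Rr, 2 rr → 2 R_ : 2 rr (out of 4)
Looking for: feathered (F_) and single (rr)
P(feathered) = 3/4, P(single) = 2/4
P(both) = 3/4 × 2/4 = 6/16 = 3/8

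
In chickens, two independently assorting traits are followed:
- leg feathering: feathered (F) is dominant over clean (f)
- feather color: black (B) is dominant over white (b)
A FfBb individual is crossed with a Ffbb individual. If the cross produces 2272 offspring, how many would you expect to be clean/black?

Dihybrid cross FfBb × Ffbb — consider each gene separately:
leg feathering: Ff × Ff → 1 FF, 2 Ff, 1 ff → 3 F_ : 1 ff (out of 4)
feather color: Bb × bb → 2 Bb, 2 bb → 2 B_ : 2 bb (out of 4)
Combine (counts out of 4 × 4 = 16): feathered/black (F_B_) = 3×2 = 6; feathered/white (F_bb) = 3×2 = 6; clean/black (ffB_) = 1×2 = 2; clean/white (ffbb) = 1×2 = 2
Phenotype counts (out of 16): 6 feathered/black, 6 feathered/white, 2 clean/black, 2 clean/white
clean/black: 2 out of 16 → fraction 1/8
Expected count = 1/8 × 2272 = 284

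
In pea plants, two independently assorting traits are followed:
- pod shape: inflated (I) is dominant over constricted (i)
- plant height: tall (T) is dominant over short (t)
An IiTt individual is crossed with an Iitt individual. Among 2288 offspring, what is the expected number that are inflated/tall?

Dihybrid cross IiTt × Iitt — consider each gene separately:
pod shape: Ii × Ii → 1 II, 2 Ii, 1 ii → 3 I_ : 1 ii (out of 4)
plant height: Tt × tt → 2 Tt, 2 tt → 2 T_ : 2 tt (out of 4)
Combine (counts out of 4 × 4 = 16): inflated/tall (I_T_) = 3×2 = 6; inflated/short (I_tt) = 3×2 = 6; constricted/tall (iiT_) = 1×2 = 2; constricted/short (iitt) = 1×2 = 2
Phenotype counts (out of 16): 6 inflated/tall, 6 inflated/short, 2 constricted/tall, 2 constricted/short
inflated/tall: 6 out of 16 → fraction 3/8
Expected count = 3/8 × 2288 = 858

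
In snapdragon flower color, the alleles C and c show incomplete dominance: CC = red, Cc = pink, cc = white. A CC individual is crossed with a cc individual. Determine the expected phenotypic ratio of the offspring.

Punnett square for CC × cc:
Offspring genotypes: 4 Cc
Phenotype counts: 4 pink
Ratio: all pink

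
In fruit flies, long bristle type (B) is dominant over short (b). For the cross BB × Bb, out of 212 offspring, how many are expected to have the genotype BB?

Punnett square for BB × Bb:
Offspring genotypes: 2 BB, 2 Bb
Total offspring: 4
Count with target: 2
Probability: 2/4 = 1/2
Expected count = 1/2 × 212 = 106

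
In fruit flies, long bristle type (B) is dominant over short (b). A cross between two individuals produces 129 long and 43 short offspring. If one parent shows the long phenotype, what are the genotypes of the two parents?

Observed offspring: 129 long, 43 short
The observed ratio simplifies to 3:1. Short (bb) offspring appear, so each parent must contribute one b allele. The parent stated to show long carries B, so it is Bb. The other parent is then either Bb or bb: Bb × bb would give a 1:1 split, whereas Bb × Bb gives 3:1 — matching the data. So both parents are heterozygous (Bb × Bb).
Parent genotypes: Bb × Bb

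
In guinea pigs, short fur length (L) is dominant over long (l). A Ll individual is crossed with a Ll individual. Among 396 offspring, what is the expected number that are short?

Punnett square for Ll × Ll:
Offspring genotypes: 1 LL, 2 Ll, 1 ll
short: 3, long: 1
short: 3 out of 4 → fraction 3/4
Expected count = 3/4 × 396 = 297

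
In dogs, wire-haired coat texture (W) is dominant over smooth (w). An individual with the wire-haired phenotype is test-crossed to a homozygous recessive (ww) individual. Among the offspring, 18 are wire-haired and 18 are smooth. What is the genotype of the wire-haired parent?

Test cross: ? × ww
Offspring: 18 wire-haired, 18 smooth — approximately 1:1.
A 1:1 ratio in a test cross indicates the unknown parent is heterozygous (Ww).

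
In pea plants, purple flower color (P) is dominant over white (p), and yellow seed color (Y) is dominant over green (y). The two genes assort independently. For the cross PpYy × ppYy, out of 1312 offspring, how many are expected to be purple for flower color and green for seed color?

Dihybrid cross PpYy × ppYy — consider each gene separately:
flower color: Pp × pp → 2 Pp, 2 pp → 2 P_ : 2 pp (out of 4)
seed color: Yy × Yy → 1 YY, 2 Yy, 1 yy → 3 Y_ : 1 yy (out of 4)
Looking for: purple (P_) and green (yy)
P(purple) = 2/4, P(green) = 1/4
P(both) = 2/4 × 1/4 = 2/16 = 1/8
Expected count = 1/8 × 1312 = 164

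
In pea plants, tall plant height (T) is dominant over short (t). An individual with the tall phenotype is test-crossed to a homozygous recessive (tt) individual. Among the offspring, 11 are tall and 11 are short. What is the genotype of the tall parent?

Test cross: ? × tt
Offspring: 11 tall, 11 short — approximately 1:1.
A 1:1 ratio in a test cross indicates the unknown parent is heterozygous (Tt).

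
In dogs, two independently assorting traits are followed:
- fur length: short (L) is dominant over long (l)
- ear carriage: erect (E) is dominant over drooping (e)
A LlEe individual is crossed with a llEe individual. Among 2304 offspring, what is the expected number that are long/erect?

Dihybrid cross LlEe × llEe — consider each gene separately:
fur length: Ll × ll → 2 Ll, 2 ll → 2 L_ : 2 ll (out of 4)
ear carriage: Ee × Ee → 1 EE, 2 Ee, 1 ee → 3 E_ : 1 ee (out of 4)
Combine (counts out of 4 × 4 = 16): short/erect (L_E_) = 2×3 = 6; short/drooping (L_ee) = 2×1 = 2; long/erect (llE_) = 2×3 = 6; long/drooping (llee) = 2×1 = 2
Phenotype counts (out of 16): 6 short/erect, 2 short/drooping, 6 long/erect, 2 long/drooping
long/erect: 6 out of 16 → fraction 3/8
Expected count = 3/8 × 2304 = 864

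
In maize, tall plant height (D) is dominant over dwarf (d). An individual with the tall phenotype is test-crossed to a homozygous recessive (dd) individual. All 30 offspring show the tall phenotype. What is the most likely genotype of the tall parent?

Test cross: ? × dd
All offspring are tall.
If the unknown parent were heterozygous (Dd), about half of 30 offspring would be dwarf; none are. The unknown parent is most likely homozygous dominant (DD).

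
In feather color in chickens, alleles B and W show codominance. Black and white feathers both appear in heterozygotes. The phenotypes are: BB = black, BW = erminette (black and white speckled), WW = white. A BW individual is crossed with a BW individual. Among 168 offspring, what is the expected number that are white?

Punnett square for BW × BW:
Offspring genotypes: 1 BB, 2 BW, 1 WW
Phenotype counts: 1 black, 2 erminette (black and white speckled), 1 white
white: 1 out of 4 → fraction 1/4
Expected count = 1/4 × 168 = 42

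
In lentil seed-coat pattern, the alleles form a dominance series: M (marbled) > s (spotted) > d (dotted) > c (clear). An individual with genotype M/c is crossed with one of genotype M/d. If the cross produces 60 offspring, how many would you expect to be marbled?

Cross: M/c × M/d
Allele dominance: M > s > d > c
Offspring genotypes: 1 M/M, 1 M/d, 1 M/c, 1 d/c
Phenotype counts: 3 marbled, 1 dotted
marbled: 3 out of 4 → fraction 3/4
Expected count = 3/4 × 60 = 45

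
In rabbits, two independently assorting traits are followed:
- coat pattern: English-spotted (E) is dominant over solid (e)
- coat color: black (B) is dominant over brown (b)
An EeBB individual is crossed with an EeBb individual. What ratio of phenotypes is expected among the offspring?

Dihybrid cross EeBB × EeBb — consider each gene separately:
coat pattern: Ee × Ee → 1 EE, 2 Ee, 1 ee → 3 E_ : 1 ee (out of 4)
coat color: BB × Bb → 2 BB, 2 Bb → 4 B_ (out of 4)
Combine (counts out of 4 × 4 = 16): English-spotted/black (E_B_) = 3×4 = 12; solid/black (eeB_) = 1×4 = 4
Phenotype counts (out of 16): 12 English-spotted/black, 4 solid/black
Ratio: 3 English-spotted/black : 1 solid/black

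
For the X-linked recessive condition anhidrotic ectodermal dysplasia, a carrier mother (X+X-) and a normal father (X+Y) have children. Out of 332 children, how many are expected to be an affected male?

Cross: X+X- × X+Y
Offspring: 1 X+X+, 1 X+Y, 1 X+X-, 1 X-Y
Probability of an affected male: 1/4
Expected count = 1/4 × 332 = 83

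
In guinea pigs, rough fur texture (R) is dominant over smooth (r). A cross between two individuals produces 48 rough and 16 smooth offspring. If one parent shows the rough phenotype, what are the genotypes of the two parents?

Observed offspring: 48 rough, 16 smooth
The observed ratio simplifies to 3:1. Smooth (rr) offspring appear, so each parent must contribute one r allele. The parent stated to show rough carries R, so it is Rr. The other parent is then either Rr or rr: Rr × rr would give a 1:1 split, whereas Rr × Rr gives 3:1 — matching the data. So both parents are heterozygous (Rr × Rr).
Parent genotypes: Rr × Rr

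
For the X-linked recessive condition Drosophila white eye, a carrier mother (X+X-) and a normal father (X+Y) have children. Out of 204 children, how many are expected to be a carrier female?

Cross: X+X- × X+Y
Offspring: 1 X+X+, 1 X+Y, 1 X+X-, 1 X-Y
Probability of a carrier female: 1/4
Expected count = 1/4 × 204 = 51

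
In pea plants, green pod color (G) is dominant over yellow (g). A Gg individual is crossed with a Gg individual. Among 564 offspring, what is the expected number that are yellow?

Punnett square for Gg × Gg:
Offspring genotypes: 1 GG, 2 Gg, 1 gg
green: 3, yellow: 1
yellow: 1 out of 4 → fraction 1/4
Expected count = 1/4 × 564 = 141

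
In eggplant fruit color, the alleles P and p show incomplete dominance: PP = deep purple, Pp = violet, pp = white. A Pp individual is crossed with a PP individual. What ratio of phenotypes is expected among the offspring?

Punnett square for Pp × PP:
Offspring genotypes: 2 PP, 2 Pp
Phenotype counts: 2 deep purple, 2 violet
Ratio: 1 deep purple : 1 violet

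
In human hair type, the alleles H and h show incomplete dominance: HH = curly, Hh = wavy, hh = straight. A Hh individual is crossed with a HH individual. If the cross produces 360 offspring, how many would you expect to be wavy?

Punnett square for Hh × HH:
Offspring genotypes: 2 HH, 2 Hh
Phenotype counts: 2 curly, 2 wavy
wavy: 2 out of 4 → fraction 1/2
Expected count = 1/2 × 360 = 180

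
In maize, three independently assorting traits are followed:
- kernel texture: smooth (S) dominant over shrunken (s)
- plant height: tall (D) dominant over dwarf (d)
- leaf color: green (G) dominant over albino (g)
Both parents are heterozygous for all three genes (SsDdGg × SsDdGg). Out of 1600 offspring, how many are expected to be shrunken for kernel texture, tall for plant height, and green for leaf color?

Trihybrid cross: SsDdGg × SsDdGg
Each trait segregates independently with a 3:1 phenotypic ratio, so each gene contributes 3/4 (dominant) or 1/4 (recessive).
Target: shrunken (kernel texture), tall (plant height), green (leaf color)
Probability = product of independent per-trait probabilities
= 1/4 × 3/4 × 3/4 = 9/64
Expected count = 9/64 × 1600 = 225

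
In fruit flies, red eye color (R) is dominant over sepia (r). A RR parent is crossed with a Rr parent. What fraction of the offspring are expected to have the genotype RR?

Punnett square for RR × Rr:
Offspring genotypes: 2 RR, 2 Rr
Total offspring: 4
Count with target: 2
Probability: 2/4 = 1/2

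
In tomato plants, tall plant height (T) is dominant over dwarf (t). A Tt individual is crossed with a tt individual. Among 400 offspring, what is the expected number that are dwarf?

Punnett square for Tt × tt:
Offspring genotypes: 2 Tt, 2 tt
tall: 2, dwarf: 2
dwarf: 2 out of 4 → fraction 1/2
Expected count = 1/2 × 400 = 200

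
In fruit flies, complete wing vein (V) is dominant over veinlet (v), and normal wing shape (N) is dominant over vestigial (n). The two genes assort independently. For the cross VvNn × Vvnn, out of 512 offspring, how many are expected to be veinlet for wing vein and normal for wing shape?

Dihybrid cross VvNn × Vvnn — consider each gene separately:
wing vein: Vv × Vv → 1 VV, 2 Vv, 1 vv → 3 V_ : 1 vv (out of 4)
wing shape: Nn × nn → 2 Nn, 2 nn → 2 N_ : 2 nn (out of 4)
Looking for: veinlet (vv) and normal (N_)
P(veinlet) = 1/4, P(normal) = 2/4
P(both) = 1/4 × 2/4 = 2/16 = 1/8
Expected count = 1/8 × 512 = 64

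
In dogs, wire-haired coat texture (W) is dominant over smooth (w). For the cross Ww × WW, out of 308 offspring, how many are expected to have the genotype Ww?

Punnett square for Ww × WW:
Offspring genotypes: 2 WW, 2 Ww
Total offspring: 4
Count with target: 2
Probability: 2/4 = 1/2
Expected count = 1/2 × 308 = 154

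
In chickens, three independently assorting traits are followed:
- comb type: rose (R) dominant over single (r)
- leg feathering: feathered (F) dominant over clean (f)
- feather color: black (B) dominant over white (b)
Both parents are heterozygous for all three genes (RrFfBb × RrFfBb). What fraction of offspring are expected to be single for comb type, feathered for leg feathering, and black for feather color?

Trihybrid cross: RrFfBb × RrFfBb
Each trait segregates independently with a 3:1 phenotypic ratio, so each gene contributes 3/4 (dominant) or 1/4 (recessive).
Target: single (comb type), feathered (leg feathering), black (feather color)
Probability = product of independent per-trait probabilities
= 1/4 × 3/4 × 3/4 = 9/64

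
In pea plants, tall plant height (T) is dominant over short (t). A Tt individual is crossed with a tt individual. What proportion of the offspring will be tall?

Punnett square for Tt × tt:
Offspring genotypes: 2 Tt, 2 tt
tall: 2, short: 2
tall: 2 out of 4
Probability: 2/4 = 1/2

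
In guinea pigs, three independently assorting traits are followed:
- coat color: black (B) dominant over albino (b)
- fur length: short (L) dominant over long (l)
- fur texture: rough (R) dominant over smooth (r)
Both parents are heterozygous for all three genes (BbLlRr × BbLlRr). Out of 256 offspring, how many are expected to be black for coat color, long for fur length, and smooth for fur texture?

Trihybrid cross: BbLlRr × BbLlRr
Each trait segregates independently with a 3:1 phenotypic ratio, so each gene contributes 3/4 (dominant) or 1/4 (recessive).
Target: black (coat color), long (fur length), smooth (fur texture)
Probability = product of independent per-trait probabilities
= 3/4 × 1/4 × 1/4 = 3/64
Expected count = 3/64 × 256 = 12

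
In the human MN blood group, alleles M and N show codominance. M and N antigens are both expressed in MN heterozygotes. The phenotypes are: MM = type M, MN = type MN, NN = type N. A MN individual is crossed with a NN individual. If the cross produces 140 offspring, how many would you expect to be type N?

Punnett square for MN × NN:
Offspring genotypes: 2 MN, 2 NN
Phenotype counts: 2 type MN, 2 type N
type N: 2 out of 4 → fraction 1/2
Expected count = 1/2 × 140 = 70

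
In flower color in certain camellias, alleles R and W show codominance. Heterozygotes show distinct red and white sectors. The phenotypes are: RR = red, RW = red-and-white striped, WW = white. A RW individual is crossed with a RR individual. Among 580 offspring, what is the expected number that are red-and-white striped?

Punnett square for RW × RR:
Offspring genotypes: 2 RR, 2 RW
Phenotype counts: 2 red, 2 red-and-white striped
red-and-white striped: 2 out of 4 → fraction 1/2
Expected count = 1/2 × 580 = 290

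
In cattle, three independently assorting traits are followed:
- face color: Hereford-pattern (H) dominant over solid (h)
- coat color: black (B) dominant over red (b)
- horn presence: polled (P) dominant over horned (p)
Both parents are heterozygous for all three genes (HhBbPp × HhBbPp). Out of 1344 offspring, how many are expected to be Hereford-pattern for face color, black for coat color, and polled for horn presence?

Trihybrid cross: HhBbPp × HhBbPp
Each trait segregates independently with a 3:1 phenotypic ratio, so each gene contributes 3/4 (dominant) or 1/4 (recessive).
Target: Hereford-pattern (face color), black (coat color), polled (horn presence)
Probability = product of independent per-trait probabilities
= 3/4 × 3/4 × 3/4 = 27/64
Expected count = 27/64 × 1344 = 567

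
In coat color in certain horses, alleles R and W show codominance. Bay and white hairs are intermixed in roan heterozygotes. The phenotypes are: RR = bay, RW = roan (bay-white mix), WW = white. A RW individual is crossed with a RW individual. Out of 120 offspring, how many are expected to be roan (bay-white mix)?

Punnett square for RW × RW:
Offspring genotypes: 1 RR, 2 RW, 1 WW
Phenotype counts: 1 bay, 2 roan (bay-white mix), 1 white
roan (bay-white mix): 2 out of 4 → fraction 1/2
Expected count = 1/2 × 120 = 60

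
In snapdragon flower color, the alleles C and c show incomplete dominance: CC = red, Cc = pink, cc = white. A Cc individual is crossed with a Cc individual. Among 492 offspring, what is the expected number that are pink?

Punnett square for Cc × Cc:
Offspring genotypes: 1 CC, 2 Cc, 1 cc
Phenotype counts: 1 red, 2 pink, 1 white
pink: 2 out of 4 → fraction 1/2
Expected count = 1/2 × 492 = 246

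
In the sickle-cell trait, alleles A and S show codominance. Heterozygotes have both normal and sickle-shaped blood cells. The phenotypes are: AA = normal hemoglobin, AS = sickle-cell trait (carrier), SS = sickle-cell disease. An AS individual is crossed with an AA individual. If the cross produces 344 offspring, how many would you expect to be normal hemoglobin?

Punnett square for AS × AA:
Offspring genotypes: 2 AA, 2 AS
Phenotype counts: 2 normal hemoglobin, 2 sickle-cell trait (carrier)
normal hemoglobin: 2 out of 4 → fraction 1/2
Expected count = 1/2 × 344 = 172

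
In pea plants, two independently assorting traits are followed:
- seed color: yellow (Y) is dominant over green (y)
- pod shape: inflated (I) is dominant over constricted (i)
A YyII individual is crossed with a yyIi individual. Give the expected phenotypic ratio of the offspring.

Dihybrid cross YyII × yyIi — consider each gene separately:
seed color: Yy × yy → 2 Yy, 2 yy → 2 Y_ : 2 yy (out of 4)
pod shape: II × Ii → 2 II, 2 Ii → 4 I_ (out of 4)
Combine (counts out of 4 × 4 = 16): yellow/inflated (Y_I_) = 2×4 = 8; green/inflated (yyI_) = 2×4 = 8
Phenotype counts (out of 16): 8 yellow/inflated, 8 green/inflated
Ratio: 1 yellow/inflated : 1 green/inflated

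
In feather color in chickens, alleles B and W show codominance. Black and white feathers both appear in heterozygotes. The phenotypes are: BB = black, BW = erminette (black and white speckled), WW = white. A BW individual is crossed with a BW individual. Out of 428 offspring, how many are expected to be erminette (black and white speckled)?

Punnett square for BW × BW:
Offspring genotypes: 1 BB, 2 BW, 1 WW
Phenotype counts: 1 black, 2 erminette (black and white speckled), 1 white
erminette (black and white speckled): 2 out of 4 → fraction 1/2
Expected count = 1/2 × 428 = 214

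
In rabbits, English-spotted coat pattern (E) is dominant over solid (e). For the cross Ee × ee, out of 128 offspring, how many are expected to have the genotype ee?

Punnett square for Ee × ee:
Offspring genotypes: 2 Ee, 2 ee
Total offspring: 4
Count with target: 2
Probability: 2/4 = 1/2
Expected count = 1/2 × 128 = 64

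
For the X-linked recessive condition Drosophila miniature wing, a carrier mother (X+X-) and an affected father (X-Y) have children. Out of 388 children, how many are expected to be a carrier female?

Cross: X+X- × X-Y
Offspring: 1 X+X-, 1 X+Y, 1 X-X-, 1 X-Y
Probability of a carrier female: 1/4
Expected count = 1/4 × 388 = 97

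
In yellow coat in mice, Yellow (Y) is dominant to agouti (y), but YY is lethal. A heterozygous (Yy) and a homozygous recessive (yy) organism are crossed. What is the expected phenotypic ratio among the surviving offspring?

Cross: Yy × yy
Punnett square offspring (before lethality): 2 Yy, 2 yy
No YY offspring are produced in this cross.
Ratio: 1 yellow : 1 agouti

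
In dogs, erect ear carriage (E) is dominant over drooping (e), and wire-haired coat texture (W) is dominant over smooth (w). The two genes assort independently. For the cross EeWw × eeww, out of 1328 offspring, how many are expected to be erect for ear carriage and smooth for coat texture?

Dihybrid cross EeWw × eeww — consider each gene separately:
ear carriage: Ee × ee → 2 Ee, 2 ee → 2 E_ : 2 ee (out of 4)
coat texture: Ww × ww → 2 Ww, 2 ww → 2 W_ : 2 ww (out of 4)
Looking for: erect (E_) and smooth (ww)
P(erect) = 2/4, P(smooth) = 2/4
P(both) = 2/4 × 2/4 = 4/16 = 1/4
Expected count = 1/4 × 1328 = 332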